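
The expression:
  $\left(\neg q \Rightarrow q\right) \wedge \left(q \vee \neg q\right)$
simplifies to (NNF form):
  $q$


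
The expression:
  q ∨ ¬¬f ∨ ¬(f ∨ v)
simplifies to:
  f ∨ q ∨ ¬v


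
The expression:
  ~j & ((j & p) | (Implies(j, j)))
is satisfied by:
  {j: False}


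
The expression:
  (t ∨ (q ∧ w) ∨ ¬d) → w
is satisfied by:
  {d: True, w: True, t: False}
  {w: True, t: False, d: False}
  {d: True, w: True, t: True}
  {w: True, t: True, d: False}
  {d: True, t: False, w: False}


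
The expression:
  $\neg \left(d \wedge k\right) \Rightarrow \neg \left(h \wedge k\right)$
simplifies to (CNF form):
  $d \vee \neg h \vee \neg k$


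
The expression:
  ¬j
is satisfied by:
  {j: False}


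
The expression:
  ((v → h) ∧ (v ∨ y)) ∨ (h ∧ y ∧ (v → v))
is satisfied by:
  {h: True, y: True, v: False}
  {y: True, v: False, h: False}
  {v: True, h: True, y: True}
  {v: True, h: True, y: False}


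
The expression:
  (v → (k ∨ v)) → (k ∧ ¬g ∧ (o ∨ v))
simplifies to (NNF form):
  k ∧ ¬g ∧ (o ∨ v)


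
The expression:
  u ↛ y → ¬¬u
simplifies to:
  True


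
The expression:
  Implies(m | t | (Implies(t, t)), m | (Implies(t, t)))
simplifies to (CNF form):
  True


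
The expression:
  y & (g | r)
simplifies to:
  y & (g | r)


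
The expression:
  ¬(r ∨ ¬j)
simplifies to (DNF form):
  j ∧ ¬r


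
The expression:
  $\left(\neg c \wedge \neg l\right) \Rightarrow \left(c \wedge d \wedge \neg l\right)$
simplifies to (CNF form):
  $c \vee l$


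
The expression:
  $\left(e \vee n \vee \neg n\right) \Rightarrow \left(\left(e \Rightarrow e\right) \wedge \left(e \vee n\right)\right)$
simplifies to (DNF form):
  $e \vee n$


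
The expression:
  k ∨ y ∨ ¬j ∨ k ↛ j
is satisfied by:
  {y: True, k: True, j: False}
  {y: True, k: False, j: False}
  {k: True, y: False, j: False}
  {y: False, k: False, j: False}
  {j: True, y: True, k: True}
  {j: True, y: True, k: False}
  {j: True, k: True, y: False}


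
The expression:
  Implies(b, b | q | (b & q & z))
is always true.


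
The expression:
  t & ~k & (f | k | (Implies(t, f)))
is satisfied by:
  {t: True, f: True, k: False}


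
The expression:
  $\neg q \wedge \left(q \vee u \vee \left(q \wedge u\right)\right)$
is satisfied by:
  {u: True, q: False}


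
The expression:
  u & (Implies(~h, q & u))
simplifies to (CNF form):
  u & (h | q)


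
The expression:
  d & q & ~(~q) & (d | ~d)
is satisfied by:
  {d: True, q: True}


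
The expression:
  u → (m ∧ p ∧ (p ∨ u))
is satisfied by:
  {m: True, p: True, u: False}
  {m: True, p: False, u: False}
  {p: True, m: False, u: False}
  {m: False, p: False, u: False}
  {m: True, u: True, p: True}


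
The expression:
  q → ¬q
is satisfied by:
  {q: False}


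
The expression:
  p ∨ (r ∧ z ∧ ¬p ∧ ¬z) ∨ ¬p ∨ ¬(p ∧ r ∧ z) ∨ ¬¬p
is always true.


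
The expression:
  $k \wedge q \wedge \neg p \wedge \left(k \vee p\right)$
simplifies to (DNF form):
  $k \wedge q \wedge \neg p$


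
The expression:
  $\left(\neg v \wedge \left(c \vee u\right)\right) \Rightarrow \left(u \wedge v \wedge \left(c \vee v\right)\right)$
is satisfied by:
  {v: True, c: False, u: False}
  {v: True, u: True, c: False}
  {v: True, c: True, u: False}
  {v: True, u: True, c: True}
  {u: False, c: False, v: False}


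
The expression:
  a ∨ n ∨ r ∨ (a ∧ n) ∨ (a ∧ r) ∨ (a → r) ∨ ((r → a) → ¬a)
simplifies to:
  True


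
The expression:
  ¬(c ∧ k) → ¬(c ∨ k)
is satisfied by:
  {c: False, k: False}
  {k: True, c: True}


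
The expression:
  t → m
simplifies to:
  m ∨ ¬t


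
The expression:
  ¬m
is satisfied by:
  {m: False}


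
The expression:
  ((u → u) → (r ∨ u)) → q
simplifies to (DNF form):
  q ∨ (¬r ∧ ¬u)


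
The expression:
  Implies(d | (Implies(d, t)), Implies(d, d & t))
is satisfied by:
  {t: True, d: False}
  {d: False, t: False}
  {d: True, t: True}


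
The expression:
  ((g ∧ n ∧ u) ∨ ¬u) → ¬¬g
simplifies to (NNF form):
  g ∨ u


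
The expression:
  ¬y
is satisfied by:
  {y: False}


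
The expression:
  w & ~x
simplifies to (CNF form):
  w & ~x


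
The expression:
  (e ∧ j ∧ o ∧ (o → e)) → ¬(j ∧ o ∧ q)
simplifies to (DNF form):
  ¬e ∨ ¬j ∨ ¬o ∨ ¬q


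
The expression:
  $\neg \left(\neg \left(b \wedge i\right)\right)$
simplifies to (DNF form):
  $b \wedge i$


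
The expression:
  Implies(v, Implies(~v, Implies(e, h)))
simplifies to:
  True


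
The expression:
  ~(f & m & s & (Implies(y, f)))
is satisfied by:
  {s: False, m: False, f: False}
  {f: True, s: False, m: False}
  {m: True, s: False, f: False}
  {f: True, m: True, s: False}
  {s: True, f: False, m: False}
  {f: True, s: True, m: False}
  {m: True, s: True, f: False}


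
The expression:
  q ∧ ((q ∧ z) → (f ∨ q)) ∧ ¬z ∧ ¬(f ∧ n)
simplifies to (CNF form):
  q ∧ ¬z ∧ (¬f ∨ ¬n)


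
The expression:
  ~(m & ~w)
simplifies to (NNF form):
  w | ~m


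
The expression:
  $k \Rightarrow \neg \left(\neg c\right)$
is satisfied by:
  {c: True, k: False}
  {k: False, c: False}
  {k: True, c: True}


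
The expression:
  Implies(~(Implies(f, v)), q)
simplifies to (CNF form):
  q | v | ~f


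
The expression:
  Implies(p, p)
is always true.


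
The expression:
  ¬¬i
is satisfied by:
  {i: True}


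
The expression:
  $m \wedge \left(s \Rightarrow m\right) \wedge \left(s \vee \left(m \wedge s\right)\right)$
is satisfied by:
  {m: True, s: True}


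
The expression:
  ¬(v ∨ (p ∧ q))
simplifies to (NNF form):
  ¬v ∧ (¬p ∨ ¬q)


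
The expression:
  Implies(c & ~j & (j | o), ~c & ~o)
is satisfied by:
  {j: True, c: False, o: False}
  {j: False, c: False, o: False}
  {o: True, j: True, c: False}
  {o: True, j: False, c: False}
  {c: True, j: True, o: False}
  {c: True, j: False, o: False}
  {c: True, o: True, j: True}


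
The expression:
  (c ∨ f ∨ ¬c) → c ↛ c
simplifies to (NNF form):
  False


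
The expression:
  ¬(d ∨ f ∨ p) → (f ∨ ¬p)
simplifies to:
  True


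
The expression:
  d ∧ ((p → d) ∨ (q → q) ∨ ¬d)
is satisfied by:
  {d: True}


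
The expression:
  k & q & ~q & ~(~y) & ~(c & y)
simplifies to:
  False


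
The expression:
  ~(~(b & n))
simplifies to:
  b & n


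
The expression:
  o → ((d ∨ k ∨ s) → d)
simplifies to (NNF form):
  d ∨ (¬k ∧ ¬s) ∨ ¬o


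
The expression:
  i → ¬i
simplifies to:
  ¬i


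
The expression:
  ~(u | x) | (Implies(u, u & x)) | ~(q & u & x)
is always true.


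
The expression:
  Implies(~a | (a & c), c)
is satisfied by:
  {a: True, c: True}
  {a: True, c: False}
  {c: True, a: False}


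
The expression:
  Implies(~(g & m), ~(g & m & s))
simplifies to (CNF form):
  True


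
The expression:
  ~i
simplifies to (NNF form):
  ~i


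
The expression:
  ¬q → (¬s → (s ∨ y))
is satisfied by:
  {y: True, q: True, s: True}
  {y: True, q: True, s: False}
  {y: True, s: True, q: False}
  {y: True, s: False, q: False}
  {q: True, s: True, y: False}
  {q: True, s: False, y: False}
  {s: True, q: False, y: False}


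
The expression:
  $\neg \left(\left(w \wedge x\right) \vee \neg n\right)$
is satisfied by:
  {n: True, w: False, x: False}
  {x: True, n: True, w: False}
  {w: True, n: True, x: False}


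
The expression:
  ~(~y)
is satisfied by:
  {y: True}


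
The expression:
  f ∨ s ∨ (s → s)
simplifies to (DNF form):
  True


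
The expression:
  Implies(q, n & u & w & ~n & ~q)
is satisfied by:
  {q: False}


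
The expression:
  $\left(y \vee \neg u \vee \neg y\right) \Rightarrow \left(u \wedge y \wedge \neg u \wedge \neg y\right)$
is never true.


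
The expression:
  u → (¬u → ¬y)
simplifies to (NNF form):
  True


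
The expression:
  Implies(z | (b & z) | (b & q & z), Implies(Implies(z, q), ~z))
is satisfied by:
  {q: False, z: False}
  {z: True, q: False}
  {q: True, z: False}


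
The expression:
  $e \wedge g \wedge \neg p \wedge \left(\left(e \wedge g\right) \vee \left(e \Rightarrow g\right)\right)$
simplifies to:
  $e \wedge g \wedge \neg p$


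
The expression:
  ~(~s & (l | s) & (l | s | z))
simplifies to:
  s | ~l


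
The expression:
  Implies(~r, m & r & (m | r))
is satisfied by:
  {r: True}


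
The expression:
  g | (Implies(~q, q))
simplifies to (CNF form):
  g | q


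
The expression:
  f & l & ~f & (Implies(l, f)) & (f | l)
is never true.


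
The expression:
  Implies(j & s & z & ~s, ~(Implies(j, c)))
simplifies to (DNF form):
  True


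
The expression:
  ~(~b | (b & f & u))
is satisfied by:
  {b: True, u: False, f: False}
  {f: True, b: True, u: False}
  {u: True, b: True, f: False}


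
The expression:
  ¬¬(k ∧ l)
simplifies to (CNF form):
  k ∧ l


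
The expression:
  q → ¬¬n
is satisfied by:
  {n: True, q: False}
  {q: False, n: False}
  {q: True, n: True}


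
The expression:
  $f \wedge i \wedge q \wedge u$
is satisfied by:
  {i: True, u: True, f: True, q: True}


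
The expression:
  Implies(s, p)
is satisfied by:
  {p: True, s: False}
  {s: False, p: False}
  {s: True, p: True}


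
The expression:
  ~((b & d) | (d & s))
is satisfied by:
  {b: False, d: False, s: False}
  {s: True, b: False, d: False}
  {b: True, s: False, d: False}
  {s: True, b: True, d: False}
  {d: True, s: False, b: False}


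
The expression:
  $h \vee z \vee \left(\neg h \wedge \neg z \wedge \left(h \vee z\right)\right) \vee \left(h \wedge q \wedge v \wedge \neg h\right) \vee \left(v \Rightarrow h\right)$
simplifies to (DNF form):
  $h \vee z \vee \neg v$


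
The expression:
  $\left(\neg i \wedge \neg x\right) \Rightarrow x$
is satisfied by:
  {i: True, x: True}
  {i: True, x: False}
  {x: True, i: False}


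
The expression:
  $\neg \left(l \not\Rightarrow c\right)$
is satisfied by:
  {c: True, l: False}
  {l: False, c: False}
  {l: True, c: True}


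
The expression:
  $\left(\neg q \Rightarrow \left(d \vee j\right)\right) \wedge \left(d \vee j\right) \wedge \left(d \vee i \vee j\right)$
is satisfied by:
  {d: True, j: True}
  {d: True, j: False}
  {j: True, d: False}


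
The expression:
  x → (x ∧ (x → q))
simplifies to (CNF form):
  q ∨ ¬x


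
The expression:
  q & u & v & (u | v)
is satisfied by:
  {u: True, q: True, v: True}


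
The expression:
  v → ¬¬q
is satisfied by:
  {q: True, v: False}
  {v: False, q: False}
  {v: True, q: True}


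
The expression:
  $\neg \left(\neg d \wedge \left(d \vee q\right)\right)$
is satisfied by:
  {d: True, q: False}
  {q: False, d: False}
  {q: True, d: True}


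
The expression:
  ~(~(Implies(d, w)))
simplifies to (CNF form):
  w | ~d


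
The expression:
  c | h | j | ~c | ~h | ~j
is always true.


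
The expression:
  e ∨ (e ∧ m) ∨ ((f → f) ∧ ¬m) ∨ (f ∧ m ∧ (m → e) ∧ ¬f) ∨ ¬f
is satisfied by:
  {e: True, m: False, f: False}
  {m: False, f: False, e: False}
  {f: True, e: True, m: False}
  {f: True, m: False, e: False}
  {e: True, m: True, f: False}
  {m: True, e: False, f: False}
  {f: True, m: True, e: True}


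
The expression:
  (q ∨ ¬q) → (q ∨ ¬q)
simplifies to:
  True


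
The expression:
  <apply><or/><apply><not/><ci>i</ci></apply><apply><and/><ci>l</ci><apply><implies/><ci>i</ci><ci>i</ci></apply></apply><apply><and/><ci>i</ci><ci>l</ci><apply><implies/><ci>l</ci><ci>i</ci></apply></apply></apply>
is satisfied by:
  {l: True, i: False}
  {i: False, l: False}
  {i: True, l: True}


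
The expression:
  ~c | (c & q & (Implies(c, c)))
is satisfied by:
  {q: True, c: False}
  {c: False, q: False}
  {c: True, q: True}


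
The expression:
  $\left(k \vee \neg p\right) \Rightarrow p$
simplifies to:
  $p$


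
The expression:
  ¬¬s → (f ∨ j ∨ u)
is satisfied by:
  {j: True, u: True, f: True, s: False}
  {j: True, u: True, s: False, f: False}
  {j: True, f: True, s: False, u: False}
  {j: True, s: False, f: False, u: False}
  {u: True, f: True, s: False, j: False}
  {u: True, s: False, f: False, j: False}
  {f: True, u: False, s: False, j: False}
  {u: False, s: False, f: False, j: False}
  {u: True, j: True, s: True, f: True}
  {u: True, j: True, s: True, f: False}
  {j: True, s: True, f: True, u: False}
  {j: True, s: True, u: False, f: False}
  {f: True, s: True, u: True, j: False}
  {s: True, u: True, j: False, f: False}
  {s: True, f: True, j: False, u: False}


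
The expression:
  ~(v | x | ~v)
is never true.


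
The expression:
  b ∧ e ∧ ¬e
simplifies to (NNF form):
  False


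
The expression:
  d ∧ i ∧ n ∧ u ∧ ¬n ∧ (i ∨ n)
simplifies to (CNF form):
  False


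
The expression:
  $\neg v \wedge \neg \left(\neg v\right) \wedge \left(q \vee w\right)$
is never true.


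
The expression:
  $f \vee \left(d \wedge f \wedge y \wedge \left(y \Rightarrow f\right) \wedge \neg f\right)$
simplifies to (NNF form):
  $f$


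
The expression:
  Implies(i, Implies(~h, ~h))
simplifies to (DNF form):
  True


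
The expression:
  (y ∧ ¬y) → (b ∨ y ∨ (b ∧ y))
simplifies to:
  True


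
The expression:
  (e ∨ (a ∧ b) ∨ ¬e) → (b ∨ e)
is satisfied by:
  {b: True, e: True}
  {b: True, e: False}
  {e: True, b: False}


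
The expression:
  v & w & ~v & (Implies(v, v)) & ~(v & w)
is never true.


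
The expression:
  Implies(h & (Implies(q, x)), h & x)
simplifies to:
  q | x | ~h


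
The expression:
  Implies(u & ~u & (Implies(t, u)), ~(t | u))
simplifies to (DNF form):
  True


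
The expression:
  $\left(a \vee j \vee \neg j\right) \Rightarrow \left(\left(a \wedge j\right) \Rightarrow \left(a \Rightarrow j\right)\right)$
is always true.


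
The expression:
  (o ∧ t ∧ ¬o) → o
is always true.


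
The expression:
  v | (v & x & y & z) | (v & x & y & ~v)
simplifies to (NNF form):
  v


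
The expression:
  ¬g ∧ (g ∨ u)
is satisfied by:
  {u: True, g: False}


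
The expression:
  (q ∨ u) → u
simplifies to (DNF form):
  u ∨ ¬q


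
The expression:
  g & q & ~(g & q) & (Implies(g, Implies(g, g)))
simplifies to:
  False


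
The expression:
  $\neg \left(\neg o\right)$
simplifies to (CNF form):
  $o$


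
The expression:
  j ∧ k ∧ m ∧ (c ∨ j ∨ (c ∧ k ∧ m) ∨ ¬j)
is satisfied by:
  {m: True, j: True, k: True}


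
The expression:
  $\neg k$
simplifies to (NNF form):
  $\neg k$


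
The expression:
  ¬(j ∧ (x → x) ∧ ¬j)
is always true.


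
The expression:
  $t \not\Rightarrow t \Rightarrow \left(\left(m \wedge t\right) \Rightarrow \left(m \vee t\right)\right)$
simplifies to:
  $\text{True}$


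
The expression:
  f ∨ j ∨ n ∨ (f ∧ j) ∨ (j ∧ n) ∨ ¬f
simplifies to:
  True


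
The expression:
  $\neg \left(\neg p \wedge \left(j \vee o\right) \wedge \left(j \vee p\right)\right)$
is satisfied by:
  {p: True, j: False}
  {j: False, p: False}
  {j: True, p: True}


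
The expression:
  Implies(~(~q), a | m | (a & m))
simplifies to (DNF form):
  a | m | ~q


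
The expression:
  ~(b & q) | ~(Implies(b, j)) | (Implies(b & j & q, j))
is always true.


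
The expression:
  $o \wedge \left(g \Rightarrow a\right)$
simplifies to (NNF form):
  $o \wedge \left(a \vee \neg g\right)$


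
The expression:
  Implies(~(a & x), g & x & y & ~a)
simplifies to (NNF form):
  x & (a | g) & (a | y)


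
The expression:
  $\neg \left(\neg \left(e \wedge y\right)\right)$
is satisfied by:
  {e: True, y: True}


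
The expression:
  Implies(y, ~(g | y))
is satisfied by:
  {y: False}


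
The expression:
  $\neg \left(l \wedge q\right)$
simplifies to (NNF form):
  $\neg l \vee \neg q$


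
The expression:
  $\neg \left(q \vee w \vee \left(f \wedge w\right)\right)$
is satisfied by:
  {q: False, w: False}


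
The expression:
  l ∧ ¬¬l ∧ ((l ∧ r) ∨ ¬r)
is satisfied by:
  {l: True}


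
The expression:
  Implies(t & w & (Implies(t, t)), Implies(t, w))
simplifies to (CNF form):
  True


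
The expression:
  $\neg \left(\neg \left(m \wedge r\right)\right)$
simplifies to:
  $m \wedge r$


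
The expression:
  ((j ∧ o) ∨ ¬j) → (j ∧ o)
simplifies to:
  j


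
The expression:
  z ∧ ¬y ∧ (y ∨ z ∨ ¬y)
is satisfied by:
  {z: True, y: False}


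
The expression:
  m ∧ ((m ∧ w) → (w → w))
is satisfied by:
  {m: True}


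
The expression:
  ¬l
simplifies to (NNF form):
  ¬l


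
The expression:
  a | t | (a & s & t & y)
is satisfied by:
  {a: True, t: True}
  {a: True, t: False}
  {t: True, a: False}


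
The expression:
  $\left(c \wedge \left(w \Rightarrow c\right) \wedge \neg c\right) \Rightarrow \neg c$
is always true.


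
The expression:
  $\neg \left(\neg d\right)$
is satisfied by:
  {d: True}


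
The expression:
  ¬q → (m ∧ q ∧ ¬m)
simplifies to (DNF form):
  q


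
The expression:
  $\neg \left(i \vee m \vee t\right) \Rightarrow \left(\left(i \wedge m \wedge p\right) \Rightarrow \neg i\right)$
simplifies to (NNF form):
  $\text{True}$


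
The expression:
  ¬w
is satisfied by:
  {w: False}


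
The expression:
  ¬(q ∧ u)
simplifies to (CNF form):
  ¬q ∨ ¬u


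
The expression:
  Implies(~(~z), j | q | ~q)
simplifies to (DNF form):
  True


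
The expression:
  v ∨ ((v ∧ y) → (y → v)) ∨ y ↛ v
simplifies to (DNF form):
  True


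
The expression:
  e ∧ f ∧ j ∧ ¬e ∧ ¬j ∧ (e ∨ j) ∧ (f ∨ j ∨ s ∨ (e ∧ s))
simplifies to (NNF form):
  False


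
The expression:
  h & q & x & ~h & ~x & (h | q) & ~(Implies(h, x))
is never true.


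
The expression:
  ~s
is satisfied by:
  {s: False}


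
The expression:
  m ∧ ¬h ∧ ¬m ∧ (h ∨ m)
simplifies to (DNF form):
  False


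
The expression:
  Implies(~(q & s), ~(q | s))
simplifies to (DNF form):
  (q & s) | (~q & ~s)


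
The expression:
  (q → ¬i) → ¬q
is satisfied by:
  {i: True, q: False}
  {q: False, i: False}
  {q: True, i: True}


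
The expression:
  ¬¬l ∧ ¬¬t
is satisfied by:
  {t: True, l: True}


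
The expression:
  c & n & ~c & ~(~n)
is never true.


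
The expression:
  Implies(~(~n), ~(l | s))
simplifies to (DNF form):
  ~n | (~l & ~s)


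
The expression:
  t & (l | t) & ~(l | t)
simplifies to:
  False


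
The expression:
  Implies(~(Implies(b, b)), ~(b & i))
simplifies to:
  True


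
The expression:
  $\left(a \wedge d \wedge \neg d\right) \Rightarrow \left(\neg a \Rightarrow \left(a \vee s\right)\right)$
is always true.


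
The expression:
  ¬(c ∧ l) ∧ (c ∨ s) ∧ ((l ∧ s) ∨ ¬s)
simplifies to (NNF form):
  (c ∨ l) ∧ (s ∨ ¬l) ∧ (¬c ∨ ¬s)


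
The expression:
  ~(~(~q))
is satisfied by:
  {q: False}


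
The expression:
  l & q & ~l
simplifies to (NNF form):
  False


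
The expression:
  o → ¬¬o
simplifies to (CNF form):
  True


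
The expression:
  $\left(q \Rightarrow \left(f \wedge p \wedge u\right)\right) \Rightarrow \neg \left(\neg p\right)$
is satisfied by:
  {q: True, p: True}
  {q: True, p: False}
  {p: True, q: False}


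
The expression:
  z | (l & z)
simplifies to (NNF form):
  z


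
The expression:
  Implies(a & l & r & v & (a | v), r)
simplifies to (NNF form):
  True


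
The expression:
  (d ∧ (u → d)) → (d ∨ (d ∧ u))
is always true.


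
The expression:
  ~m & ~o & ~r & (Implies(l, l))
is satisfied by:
  {o: False, r: False, m: False}


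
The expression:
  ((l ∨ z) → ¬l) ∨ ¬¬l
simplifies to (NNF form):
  True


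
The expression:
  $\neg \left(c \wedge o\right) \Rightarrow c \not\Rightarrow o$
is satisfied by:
  {c: True}


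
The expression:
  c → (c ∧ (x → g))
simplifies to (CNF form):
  g ∨ ¬c ∨ ¬x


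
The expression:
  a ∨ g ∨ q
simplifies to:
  a ∨ g ∨ q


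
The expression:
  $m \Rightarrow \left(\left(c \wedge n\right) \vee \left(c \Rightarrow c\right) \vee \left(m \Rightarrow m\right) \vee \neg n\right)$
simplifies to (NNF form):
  $\text{True}$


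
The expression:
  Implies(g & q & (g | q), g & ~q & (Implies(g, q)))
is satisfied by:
  {g: False, q: False}
  {q: True, g: False}
  {g: True, q: False}


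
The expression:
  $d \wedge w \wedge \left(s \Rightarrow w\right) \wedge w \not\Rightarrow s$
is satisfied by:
  {w: True, d: True, s: False}


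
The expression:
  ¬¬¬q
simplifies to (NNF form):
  ¬q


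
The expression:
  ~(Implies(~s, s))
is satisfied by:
  {s: False}


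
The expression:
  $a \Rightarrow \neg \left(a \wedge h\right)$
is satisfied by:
  {h: False, a: False}
  {a: True, h: False}
  {h: True, a: False}


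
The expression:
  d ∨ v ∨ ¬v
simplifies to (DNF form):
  True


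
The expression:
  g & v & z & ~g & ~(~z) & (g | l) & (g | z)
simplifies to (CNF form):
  False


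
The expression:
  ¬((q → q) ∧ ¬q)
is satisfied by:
  {q: True}


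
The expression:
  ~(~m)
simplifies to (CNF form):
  m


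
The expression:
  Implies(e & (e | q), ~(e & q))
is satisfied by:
  {e: False, q: False}
  {q: True, e: False}
  {e: True, q: False}


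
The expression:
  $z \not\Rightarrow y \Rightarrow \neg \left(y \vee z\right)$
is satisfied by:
  {y: True, z: False}
  {z: False, y: False}
  {z: True, y: True}


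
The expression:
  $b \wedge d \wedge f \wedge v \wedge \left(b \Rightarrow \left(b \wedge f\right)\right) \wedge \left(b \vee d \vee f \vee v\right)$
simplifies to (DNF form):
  $b \wedge d \wedge f \wedge v$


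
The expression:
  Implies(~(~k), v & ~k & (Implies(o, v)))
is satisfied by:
  {k: False}


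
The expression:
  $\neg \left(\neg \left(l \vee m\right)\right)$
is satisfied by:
  {m: True, l: True}
  {m: True, l: False}
  {l: True, m: False}


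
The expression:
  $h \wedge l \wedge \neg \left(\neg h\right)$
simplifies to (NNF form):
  $h \wedge l$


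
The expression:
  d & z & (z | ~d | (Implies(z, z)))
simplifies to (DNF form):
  d & z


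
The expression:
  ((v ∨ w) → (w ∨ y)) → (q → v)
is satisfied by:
  {v: True, q: False}
  {q: False, v: False}
  {q: True, v: True}


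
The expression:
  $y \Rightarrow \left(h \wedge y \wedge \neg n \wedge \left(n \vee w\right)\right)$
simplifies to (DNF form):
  $\left(h \wedge w \wedge \neg n\right) \vee \neg y$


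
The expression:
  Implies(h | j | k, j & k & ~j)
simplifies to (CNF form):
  ~h & ~j & ~k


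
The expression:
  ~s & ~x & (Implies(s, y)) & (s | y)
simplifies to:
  y & ~s & ~x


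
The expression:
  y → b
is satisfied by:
  {b: True, y: False}
  {y: False, b: False}
  {y: True, b: True}


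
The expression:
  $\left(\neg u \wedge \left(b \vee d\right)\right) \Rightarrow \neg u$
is always true.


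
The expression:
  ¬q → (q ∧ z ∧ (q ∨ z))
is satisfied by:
  {q: True}


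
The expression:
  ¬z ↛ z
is always true.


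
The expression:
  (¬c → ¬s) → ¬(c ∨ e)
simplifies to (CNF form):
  ¬c ∧ (s ∨ ¬e)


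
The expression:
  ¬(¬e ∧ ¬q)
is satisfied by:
  {q: True, e: True}
  {q: True, e: False}
  {e: True, q: False}


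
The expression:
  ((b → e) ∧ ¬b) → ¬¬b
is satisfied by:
  {b: True}


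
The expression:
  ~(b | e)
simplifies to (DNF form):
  ~b & ~e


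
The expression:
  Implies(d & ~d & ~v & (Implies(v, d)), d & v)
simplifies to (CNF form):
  True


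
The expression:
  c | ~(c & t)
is always true.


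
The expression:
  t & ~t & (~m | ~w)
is never true.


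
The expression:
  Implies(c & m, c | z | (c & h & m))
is always true.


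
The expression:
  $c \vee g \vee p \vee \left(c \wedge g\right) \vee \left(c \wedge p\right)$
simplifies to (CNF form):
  $c \vee g \vee p$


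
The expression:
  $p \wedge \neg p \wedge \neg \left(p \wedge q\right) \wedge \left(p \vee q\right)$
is never true.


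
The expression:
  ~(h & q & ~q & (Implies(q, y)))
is always true.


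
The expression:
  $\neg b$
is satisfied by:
  {b: False}


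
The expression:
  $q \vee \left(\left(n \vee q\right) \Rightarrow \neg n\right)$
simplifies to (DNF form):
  $q \vee \neg n$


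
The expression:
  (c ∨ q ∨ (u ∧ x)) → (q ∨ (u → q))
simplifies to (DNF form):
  q ∨ (¬c ∧ ¬x) ∨ ¬u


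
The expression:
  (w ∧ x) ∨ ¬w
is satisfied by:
  {x: True, w: False}
  {w: False, x: False}
  {w: True, x: True}


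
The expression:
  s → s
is always true.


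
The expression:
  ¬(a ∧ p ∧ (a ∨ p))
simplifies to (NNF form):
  ¬a ∨ ¬p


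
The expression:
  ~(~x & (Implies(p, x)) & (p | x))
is always true.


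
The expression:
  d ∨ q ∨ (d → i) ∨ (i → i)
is always true.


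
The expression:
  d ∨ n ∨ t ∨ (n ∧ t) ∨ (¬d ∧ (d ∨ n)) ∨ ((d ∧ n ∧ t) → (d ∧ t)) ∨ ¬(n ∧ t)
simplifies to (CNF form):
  True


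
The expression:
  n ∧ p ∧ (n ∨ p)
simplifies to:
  n ∧ p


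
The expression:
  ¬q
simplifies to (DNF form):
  ¬q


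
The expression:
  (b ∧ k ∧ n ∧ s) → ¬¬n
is always true.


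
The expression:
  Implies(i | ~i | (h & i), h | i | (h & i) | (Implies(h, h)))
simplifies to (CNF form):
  True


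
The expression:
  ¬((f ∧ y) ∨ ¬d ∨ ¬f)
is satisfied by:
  {d: True, f: True, y: False}


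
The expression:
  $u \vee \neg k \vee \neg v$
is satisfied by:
  {u: True, k: False, v: False}
  {k: False, v: False, u: False}
  {v: True, u: True, k: False}
  {v: True, k: False, u: False}
  {u: True, k: True, v: False}
  {k: True, u: False, v: False}
  {v: True, k: True, u: True}


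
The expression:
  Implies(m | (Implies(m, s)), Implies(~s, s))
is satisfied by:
  {s: True}


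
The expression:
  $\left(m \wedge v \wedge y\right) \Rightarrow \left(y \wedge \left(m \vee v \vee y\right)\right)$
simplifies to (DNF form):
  $\text{True}$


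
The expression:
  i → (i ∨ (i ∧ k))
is always true.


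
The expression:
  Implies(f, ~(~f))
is always true.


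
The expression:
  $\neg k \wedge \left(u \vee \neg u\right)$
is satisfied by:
  {k: False}


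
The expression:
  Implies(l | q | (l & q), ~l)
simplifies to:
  ~l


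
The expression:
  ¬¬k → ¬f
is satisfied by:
  {k: False, f: False}
  {f: True, k: False}
  {k: True, f: False}


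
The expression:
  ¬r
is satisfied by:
  {r: False}


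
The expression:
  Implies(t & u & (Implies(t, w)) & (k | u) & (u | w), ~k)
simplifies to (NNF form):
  ~k | ~t | ~u | ~w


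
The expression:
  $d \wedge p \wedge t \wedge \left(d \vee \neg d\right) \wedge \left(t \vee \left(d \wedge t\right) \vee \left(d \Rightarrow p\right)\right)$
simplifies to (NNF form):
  $d \wedge p \wedge t$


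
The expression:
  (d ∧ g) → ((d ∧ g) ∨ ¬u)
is always true.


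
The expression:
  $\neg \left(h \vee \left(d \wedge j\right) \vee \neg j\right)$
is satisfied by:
  {j: True, d: False, h: False}


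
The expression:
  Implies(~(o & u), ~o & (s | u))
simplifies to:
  u | (s & ~o)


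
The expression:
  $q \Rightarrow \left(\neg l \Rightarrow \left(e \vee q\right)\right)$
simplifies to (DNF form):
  $\text{True}$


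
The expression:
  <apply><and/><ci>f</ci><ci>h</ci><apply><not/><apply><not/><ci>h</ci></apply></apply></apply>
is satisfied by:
  {h: True, f: True}


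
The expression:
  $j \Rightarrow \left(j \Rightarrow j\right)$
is always true.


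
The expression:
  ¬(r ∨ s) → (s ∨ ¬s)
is always true.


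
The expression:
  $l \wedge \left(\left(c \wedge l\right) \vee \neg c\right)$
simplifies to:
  $l$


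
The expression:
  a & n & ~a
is never true.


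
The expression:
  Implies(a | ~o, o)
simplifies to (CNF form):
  o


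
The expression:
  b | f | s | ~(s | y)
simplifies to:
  b | f | s | ~y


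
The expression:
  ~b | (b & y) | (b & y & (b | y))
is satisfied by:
  {y: True, b: False}
  {b: False, y: False}
  {b: True, y: True}


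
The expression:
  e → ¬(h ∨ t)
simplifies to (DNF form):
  (¬h ∧ ¬t) ∨ ¬e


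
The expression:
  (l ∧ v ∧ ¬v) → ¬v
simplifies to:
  True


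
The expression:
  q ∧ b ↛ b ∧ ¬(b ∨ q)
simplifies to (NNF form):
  False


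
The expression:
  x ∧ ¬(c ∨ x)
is never true.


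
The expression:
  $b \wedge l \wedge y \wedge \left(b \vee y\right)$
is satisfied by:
  {b: True, y: True, l: True}


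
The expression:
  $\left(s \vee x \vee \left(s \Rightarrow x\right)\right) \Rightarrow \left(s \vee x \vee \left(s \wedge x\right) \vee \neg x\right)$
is always true.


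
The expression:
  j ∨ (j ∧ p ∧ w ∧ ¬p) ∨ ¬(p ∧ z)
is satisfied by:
  {j: True, p: False, z: False}
  {p: False, z: False, j: False}
  {j: True, z: True, p: False}
  {z: True, p: False, j: False}
  {j: True, p: True, z: False}
  {p: True, j: False, z: False}
  {j: True, z: True, p: True}


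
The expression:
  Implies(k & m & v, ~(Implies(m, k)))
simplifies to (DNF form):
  ~k | ~m | ~v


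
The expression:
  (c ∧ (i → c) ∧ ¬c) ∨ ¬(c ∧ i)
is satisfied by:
  {c: False, i: False}
  {i: True, c: False}
  {c: True, i: False}


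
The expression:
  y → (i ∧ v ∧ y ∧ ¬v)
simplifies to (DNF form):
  ¬y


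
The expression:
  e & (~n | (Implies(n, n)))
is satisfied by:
  {e: True}


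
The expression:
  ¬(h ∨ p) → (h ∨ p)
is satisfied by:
  {p: True, h: True}
  {p: True, h: False}
  {h: True, p: False}


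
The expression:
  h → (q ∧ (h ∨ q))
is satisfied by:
  {q: True, h: False}
  {h: False, q: False}
  {h: True, q: True}


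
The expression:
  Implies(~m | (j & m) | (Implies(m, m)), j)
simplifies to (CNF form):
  j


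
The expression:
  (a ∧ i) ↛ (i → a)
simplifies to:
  False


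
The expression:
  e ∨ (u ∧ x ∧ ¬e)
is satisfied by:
  {x: True, e: True, u: True}
  {x: True, e: True, u: False}
  {e: True, u: True, x: False}
  {e: True, u: False, x: False}
  {x: True, u: True, e: False}


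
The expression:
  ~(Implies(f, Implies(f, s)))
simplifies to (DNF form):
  f & ~s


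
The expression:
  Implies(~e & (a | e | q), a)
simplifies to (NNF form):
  a | e | ~q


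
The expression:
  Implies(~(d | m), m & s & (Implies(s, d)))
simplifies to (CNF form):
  d | m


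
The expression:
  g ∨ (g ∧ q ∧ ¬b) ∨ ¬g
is always true.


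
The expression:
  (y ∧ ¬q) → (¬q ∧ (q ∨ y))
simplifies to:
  True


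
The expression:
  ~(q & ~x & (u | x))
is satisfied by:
  {x: True, u: False, q: False}
  {u: False, q: False, x: False}
  {x: True, q: True, u: False}
  {q: True, u: False, x: False}
  {x: True, u: True, q: False}
  {u: True, x: False, q: False}
  {x: True, q: True, u: True}


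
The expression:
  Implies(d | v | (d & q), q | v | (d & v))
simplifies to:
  q | v | ~d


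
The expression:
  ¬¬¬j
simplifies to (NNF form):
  ¬j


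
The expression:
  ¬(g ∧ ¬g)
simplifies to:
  True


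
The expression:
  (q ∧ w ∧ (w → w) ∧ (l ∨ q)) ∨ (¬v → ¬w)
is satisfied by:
  {q: True, v: True, w: False}
  {q: True, w: False, v: False}
  {v: True, w: False, q: False}
  {v: False, w: False, q: False}
  {q: True, v: True, w: True}
  {q: True, w: True, v: False}
  {v: True, w: True, q: False}


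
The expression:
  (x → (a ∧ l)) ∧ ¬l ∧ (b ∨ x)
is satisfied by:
  {b: True, x: False, l: False}


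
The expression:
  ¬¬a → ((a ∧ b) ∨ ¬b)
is always true.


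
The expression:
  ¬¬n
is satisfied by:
  {n: True}


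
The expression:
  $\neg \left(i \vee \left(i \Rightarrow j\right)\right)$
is never true.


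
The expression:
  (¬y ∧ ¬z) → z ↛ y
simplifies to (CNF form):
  y ∨ z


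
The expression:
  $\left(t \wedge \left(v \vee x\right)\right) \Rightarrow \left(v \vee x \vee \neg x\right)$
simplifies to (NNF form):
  $\text{True}$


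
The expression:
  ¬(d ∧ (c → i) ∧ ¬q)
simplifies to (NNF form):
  q ∨ (c ∧ ¬i) ∨ ¬d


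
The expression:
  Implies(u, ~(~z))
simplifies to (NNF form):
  z | ~u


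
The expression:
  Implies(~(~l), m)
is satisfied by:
  {m: True, l: False}
  {l: False, m: False}
  {l: True, m: True}


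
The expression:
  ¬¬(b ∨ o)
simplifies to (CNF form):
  b ∨ o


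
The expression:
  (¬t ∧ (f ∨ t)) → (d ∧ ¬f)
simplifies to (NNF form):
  t ∨ ¬f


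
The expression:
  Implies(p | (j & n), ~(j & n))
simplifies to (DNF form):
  ~j | ~n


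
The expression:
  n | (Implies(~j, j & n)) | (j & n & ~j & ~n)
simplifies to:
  j | n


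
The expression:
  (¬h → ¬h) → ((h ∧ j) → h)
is always true.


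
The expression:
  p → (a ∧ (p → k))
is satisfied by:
  {a: True, k: True, p: False}
  {a: True, k: False, p: False}
  {k: True, a: False, p: False}
  {a: False, k: False, p: False}
  {a: True, p: True, k: True}


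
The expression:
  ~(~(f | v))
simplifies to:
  f | v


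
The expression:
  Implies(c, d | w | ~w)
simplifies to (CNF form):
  True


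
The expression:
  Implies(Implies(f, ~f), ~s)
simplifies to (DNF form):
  f | ~s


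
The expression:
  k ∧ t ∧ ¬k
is never true.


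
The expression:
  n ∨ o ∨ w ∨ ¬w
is always true.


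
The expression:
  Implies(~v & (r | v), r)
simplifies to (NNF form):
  True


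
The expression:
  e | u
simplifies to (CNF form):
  e | u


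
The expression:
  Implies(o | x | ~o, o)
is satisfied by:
  {o: True}


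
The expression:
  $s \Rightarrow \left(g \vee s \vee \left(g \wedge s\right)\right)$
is always true.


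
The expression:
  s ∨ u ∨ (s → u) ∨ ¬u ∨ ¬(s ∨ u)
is always true.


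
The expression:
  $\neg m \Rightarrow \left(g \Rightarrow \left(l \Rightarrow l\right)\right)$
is always true.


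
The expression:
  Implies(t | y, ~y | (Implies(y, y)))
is always true.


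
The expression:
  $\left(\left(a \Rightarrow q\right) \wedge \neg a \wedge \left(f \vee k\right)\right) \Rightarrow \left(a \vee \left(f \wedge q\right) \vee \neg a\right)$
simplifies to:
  $\text{True}$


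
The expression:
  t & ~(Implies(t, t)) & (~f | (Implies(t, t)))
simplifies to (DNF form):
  False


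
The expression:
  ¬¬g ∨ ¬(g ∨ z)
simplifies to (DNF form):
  g ∨ ¬z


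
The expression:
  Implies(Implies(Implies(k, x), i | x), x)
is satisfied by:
  {x: True, i: False, k: False}
  {x: True, k: True, i: False}
  {x: True, i: True, k: False}
  {x: True, k: True, i: True}
  {k: False, i: False, x: False}


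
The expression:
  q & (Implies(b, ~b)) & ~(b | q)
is never true.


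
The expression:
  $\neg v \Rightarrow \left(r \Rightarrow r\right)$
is always true.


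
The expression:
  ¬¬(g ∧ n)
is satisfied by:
  {g: True, n: True}


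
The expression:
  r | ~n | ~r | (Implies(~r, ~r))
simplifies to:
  True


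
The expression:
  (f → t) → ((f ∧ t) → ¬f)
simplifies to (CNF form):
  ¬f ∨ ¬t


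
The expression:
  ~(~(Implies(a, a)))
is always true.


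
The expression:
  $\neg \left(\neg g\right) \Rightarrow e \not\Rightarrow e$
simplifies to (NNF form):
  $\neg g$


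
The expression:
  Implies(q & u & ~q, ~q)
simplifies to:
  True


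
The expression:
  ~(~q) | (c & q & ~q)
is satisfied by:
  {q: True}


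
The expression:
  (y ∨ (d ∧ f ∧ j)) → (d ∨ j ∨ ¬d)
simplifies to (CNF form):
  True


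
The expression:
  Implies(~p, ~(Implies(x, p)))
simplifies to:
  p | x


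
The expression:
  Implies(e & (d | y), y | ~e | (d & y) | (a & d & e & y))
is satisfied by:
  {y: True, e: False, d: False}
  {e: False, d: False, y: False}
  {y: True, d: True, e: False}
  {d: True, e: False, y: False}
  {y: True, e: True, d: False}
  {e: True, y: False, d: False}
  {y: True, d: True, e: True}


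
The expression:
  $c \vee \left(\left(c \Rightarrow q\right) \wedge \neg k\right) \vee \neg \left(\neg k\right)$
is always true.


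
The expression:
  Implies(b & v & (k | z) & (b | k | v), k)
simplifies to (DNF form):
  k | ~b | ~v | ~z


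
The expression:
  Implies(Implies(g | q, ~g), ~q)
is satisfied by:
  {g: True, q: False}
  {q: False, g: False}
  {q: True, g: True}


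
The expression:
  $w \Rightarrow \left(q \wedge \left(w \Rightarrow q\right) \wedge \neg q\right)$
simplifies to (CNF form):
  $\neg w$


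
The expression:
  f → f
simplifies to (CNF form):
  True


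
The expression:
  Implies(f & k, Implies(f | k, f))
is always true.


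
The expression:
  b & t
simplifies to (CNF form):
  b & t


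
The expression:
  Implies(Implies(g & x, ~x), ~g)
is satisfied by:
  {x: True, g: False}
  {g: False, x: False}
  {g: True, x: True}


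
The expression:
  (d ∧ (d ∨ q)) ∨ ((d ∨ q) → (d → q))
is always true.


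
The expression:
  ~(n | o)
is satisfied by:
  {n: False, o: False}


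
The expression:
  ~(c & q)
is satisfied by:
  {c: False, q: False}
  {q: True, c: False}
  {c: True, q: False}


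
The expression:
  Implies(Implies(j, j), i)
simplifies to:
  i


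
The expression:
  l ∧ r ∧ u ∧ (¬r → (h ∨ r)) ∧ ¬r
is never true.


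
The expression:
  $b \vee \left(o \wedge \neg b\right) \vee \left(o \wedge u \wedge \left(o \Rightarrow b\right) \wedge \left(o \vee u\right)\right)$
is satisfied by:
  {b: True, o: True}
  {b: True, o: False}
  {o: True, b: False}


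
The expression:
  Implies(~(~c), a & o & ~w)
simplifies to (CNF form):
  (a | ~c) & (o | ~c) & (~c | ~w)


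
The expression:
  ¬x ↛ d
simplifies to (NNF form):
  ¬d ∧ ¬x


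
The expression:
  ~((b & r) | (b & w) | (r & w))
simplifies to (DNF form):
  (~b & ~r) | (~b & ~w) | (~r & ~w)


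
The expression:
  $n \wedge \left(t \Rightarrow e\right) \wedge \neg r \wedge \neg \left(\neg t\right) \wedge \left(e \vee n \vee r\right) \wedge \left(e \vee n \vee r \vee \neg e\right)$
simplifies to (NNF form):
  $e \wedge n \wedge t \wedge \neg r$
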